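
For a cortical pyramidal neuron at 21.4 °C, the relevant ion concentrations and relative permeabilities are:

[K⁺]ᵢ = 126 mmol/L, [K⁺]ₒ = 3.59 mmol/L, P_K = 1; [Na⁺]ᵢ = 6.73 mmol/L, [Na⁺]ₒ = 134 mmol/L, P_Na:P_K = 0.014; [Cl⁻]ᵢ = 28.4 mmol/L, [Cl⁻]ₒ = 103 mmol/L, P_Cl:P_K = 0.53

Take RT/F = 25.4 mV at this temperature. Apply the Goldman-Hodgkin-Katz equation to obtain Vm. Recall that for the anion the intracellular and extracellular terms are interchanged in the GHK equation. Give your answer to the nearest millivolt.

Vm = 25.4 · ln[(Σ P·[cation]ₒ + Σ P·[anion]ᵢ) / (Σ P·[cation]ᵢ + Σ P·[anion]ₒ)]
Numerator = 1×3.59 + 0.014×134 + 0.53×28.4 = 20.52
Denominator = 1×126 + 0.014×6.73 + 0.53×103 = 180.7
Vm = 25.4 · ln(0.11356) = 25.4 × (-2.1754) = -55.26 mV

-55 mV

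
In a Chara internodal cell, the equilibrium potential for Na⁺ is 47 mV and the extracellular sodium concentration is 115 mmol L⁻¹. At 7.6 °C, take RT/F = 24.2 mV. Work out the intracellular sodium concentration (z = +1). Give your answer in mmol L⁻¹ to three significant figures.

16.5 mmol L⁻¹

Nernst: E = (24.2/1) · ln([out]/[in]), so ln([out]/[in]) = 47.0 × 1 / 24.2 = 1.9421.
[out]/[in] = e^(1.9421) = 6.974.
[in] = 115 / 6.974 = 16.49 mmol L⁻¹.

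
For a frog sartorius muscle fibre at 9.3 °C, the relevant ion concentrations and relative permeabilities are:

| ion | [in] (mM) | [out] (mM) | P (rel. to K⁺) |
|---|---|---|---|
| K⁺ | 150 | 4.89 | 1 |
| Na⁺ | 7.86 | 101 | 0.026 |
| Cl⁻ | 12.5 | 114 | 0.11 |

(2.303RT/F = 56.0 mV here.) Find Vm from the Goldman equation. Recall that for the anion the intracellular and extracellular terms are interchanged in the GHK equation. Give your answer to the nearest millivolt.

-71 mV

Vm = 56.0 · log₁₀[(Σ P·[cation]ₒ + Σ P·[anion]ᵢ) / (Σ P·[cation]ᵢ + Σ P·[anion]ₒ)]
Numerator = 1×4.89 + 0.026×101 + 0.11×12.5 = 8.891
Denominator = 1×150 + 0.026×7.86 + 0.11×114 = 162.7
Vm = 56.0 · log₁₀(0.054632) = 56.0 × (-1.2626) = -70.70 mV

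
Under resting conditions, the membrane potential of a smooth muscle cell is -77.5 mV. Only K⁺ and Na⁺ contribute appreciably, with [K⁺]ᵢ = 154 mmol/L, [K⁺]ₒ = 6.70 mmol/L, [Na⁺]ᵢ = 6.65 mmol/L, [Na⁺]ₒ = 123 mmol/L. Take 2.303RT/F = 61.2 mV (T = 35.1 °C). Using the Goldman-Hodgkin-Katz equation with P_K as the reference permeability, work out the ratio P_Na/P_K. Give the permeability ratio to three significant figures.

0.0134

Let α = P_Na/P_K. GHK: Vm = 61.2·log₁₀[(Kₒ + α·Naₒ)/(Kᵢ + α·Naᵢ)].
10^(Vm/61.2) = 10^(-77.5/61.2) = 0.054158
So 0.054158·(Kᵢ + α·Naᵢ) = Kₒ + α·Naₒ → α = (0.054158·154.0 − 6.7) / (123.0 − 0.054158·6.65)
α = (8.34 − 6.7) / (123.0 − 0.3601) = 1.64/122.6 = 0.01337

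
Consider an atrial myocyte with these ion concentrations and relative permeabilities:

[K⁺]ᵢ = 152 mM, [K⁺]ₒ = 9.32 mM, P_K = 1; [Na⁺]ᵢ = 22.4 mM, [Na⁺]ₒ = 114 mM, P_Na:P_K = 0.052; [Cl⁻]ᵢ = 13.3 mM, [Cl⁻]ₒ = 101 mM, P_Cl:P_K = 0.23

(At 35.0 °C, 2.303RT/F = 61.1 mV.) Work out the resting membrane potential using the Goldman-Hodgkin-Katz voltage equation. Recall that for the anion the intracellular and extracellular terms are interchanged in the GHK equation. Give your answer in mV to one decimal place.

-60.1 mV

Vm = 61.1 · log₁₀[(Σ P·[cation]ₒ + Σ P·[anion]ᵢ) / (Σ P·[cation]ᵢ + Σ P·[anion]ₒ)]
Numerator = 1×9.32 + 0.052×114 + 0.23×13.3 = 18.31
Denominator = 1×152 + 0.052×22.4 + 0.23×101 = 176.4
Vm = 61.1 · log₁₀(0.10378) = 61.1 × (-0.9839) = -60.11 mV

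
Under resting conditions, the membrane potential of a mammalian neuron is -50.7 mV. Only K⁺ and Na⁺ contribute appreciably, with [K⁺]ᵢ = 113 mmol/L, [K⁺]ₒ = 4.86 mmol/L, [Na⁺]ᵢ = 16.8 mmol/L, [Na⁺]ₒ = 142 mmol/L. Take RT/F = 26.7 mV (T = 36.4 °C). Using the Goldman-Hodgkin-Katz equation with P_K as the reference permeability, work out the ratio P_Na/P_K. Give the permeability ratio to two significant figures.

0.086

Let α = P_Na/P_K. GHK: Vm = 26.7·ln[(Kₒ + α·Naₒ)/(Kᵢ + α·Naᵢ)].
e^(Vm/26.7) = e^(-50.7/26.7) = 0.14974
So 0.14974·(Kᵢ + α·Naᵢ) = Kₒ + α·Naₒ → α = (0.14974·113.0 − 4.86) / (142.0 − 0.14974·16.8)
α = (16.92 − 4.86) / (142.0 − 2.516) = 12.06/139.5 = 0.08646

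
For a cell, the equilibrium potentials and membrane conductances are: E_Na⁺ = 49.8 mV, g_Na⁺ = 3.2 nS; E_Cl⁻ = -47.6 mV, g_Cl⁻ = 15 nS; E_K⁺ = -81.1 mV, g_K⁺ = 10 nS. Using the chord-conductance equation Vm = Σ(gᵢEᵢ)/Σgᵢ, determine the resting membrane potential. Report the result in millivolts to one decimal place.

Σ gᵢEᵢ = 3.2·(49.8) + 15·(-47.6) + 10·(-81.1) = -1365.64
Σ gᵢ = 3.2 + 15 + 10 = 28.2
Vm = -1365.64 / 28.2 = -48.43 mV

-48.4 mV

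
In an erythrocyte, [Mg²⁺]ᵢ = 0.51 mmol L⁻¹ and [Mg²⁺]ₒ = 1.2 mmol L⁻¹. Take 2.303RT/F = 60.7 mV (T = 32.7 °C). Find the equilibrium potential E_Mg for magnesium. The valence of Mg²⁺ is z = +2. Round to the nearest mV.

11 mV

E = (60.7/z) · log₁₀([Mg²⁺]_out/[Mg²⁺]_in) with z = +2.
= (60.7/2) · log₁₀(1.2/0.51) = 30.35 · log₁₀(2.353)
= 30.35 · (0.3716) = 11.28 mV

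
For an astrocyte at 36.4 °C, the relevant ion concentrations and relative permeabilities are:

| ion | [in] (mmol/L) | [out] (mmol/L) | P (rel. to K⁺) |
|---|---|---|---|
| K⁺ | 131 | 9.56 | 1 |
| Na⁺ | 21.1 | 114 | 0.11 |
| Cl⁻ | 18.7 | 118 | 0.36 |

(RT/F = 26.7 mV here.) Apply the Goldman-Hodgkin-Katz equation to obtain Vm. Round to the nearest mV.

Vm = 26.7 · ln[(Σ P·[cation]ₒ + Σ P·[anion]ᵢ) / (Σ P·[cation]ᵢ + Σ P·[anion]ₒ)]
Numerator = 1×9.56 + 0.11×114 + 0.36×18.7 = 28.83
Denominator = 1×131 + 0.11×21.1 + 0.36×118 = 175.8
Vm = 26.7 · ln(0.164) = 26.7 × (-1.8079) = -48.27 mV

-48 mV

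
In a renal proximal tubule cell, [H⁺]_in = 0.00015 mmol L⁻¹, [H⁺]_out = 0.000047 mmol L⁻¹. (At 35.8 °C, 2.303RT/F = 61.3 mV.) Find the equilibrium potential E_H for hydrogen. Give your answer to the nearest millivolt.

E = (61.3/z) · log₁₀([H⁺]_out/[H⁺]_in) with z = +1.
= (61.3/1) · log₁₀(0.000047/0.00015) = 61.30 · log₁₀(0.3133)
= 61.30 · (-0.5040) = -30.89 mV

-31 mV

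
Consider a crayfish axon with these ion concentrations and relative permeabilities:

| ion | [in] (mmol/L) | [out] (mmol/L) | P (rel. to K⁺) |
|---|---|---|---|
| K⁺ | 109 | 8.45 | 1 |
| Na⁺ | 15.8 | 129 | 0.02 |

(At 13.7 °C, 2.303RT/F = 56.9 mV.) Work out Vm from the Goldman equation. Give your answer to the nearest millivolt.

Vm = 56.9 · log₁₀[(Σ P·[cation]ₒ + Σ P·[anion]ᵢ) / (Σ P·[cation]ᵢ + Σ P·[anion]ₒ)]
Numerator = 1×8.45 + 0.02×129 = 11.03
Denominator = 1×109 + 0.02×15.8 = 109.3
Vm = 56.9 · log₁₀(0.1009) = 56.9 × (-0.9961) = -56.68 mV

-57 mV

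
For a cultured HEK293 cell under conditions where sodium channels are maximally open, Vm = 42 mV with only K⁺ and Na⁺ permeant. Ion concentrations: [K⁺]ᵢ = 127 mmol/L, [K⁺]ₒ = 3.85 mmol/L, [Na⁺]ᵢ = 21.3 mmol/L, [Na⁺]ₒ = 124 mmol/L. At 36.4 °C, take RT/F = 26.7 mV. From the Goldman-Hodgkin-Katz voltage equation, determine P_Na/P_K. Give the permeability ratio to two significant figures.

Let α = P_Na/P_K. GHK: Vm = 26.7·ln[(Kₒ + α·Naₒ)/(Kᵢ + α·Naᵢ)].
e^(Vm/26.7) = e^(42.0/26.7) = 4.8213
So 4.8213·(Kᵢ + α·Naᵢ) = Kₒ + α·Naₒ → α = (4.8213·127.0 − 3.85) / (124.0 − 4.8213·21.3)
α = (612.3 − 3.85) / (124.0 − 102.7) = 608.4/21.31 = 28.56

29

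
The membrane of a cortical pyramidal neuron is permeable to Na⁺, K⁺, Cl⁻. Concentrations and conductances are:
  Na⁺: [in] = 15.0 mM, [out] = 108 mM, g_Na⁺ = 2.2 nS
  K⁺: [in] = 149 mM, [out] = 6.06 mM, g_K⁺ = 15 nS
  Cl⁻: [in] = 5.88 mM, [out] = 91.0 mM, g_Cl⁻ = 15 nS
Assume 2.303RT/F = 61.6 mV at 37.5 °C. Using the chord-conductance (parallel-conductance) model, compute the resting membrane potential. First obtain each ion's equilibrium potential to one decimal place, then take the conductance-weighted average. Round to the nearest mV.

E_Na⁺ = (61.6/1)·log₁₀(108/15.0) = 52.8 mV
E_K⁺ = (61.6/1)·log₁₀(6.06/149) = -85.7 mV
E_Cl⁻ = (61.6/-1)·log₁₀(91.0/5.88) = -73.3 mV
Vm = (Σ gᵢEᵢ)/(Σ gᵢ) = (2.2·52.8 + 15·-85.7 + 15·-73.3) / (2.2 + 15 + 15)
= -2268.84 / 32.2 = -70.46 mV

-70 mV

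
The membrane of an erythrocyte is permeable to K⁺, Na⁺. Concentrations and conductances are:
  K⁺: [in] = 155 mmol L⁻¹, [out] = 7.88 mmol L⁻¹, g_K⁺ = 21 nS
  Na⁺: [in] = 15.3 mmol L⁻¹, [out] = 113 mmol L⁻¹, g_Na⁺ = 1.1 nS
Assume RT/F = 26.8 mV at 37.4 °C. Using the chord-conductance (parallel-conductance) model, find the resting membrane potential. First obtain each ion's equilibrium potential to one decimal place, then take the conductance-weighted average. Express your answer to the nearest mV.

E_K⁺ = (26.8/1)·ln(7.88/155) = -79.8 mV
E_Na⁺ = (26.8/1)·ln(113/15.3) = 53.6 mV
Vm = (Σ gᵢEᵢ)/(Σ gᵢ) = (21·-79.8 + 1.1·53.6) / (21 + 1.1)
= -1616.84 / 22.1 = -73.16 mV

-73 mV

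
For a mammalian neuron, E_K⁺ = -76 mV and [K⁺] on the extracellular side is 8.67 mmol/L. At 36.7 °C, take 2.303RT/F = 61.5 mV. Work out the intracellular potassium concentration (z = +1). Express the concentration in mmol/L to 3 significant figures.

Nernst: E = (61.5/1) · log₁₀([out]/[in]), so log₁₀([out]/[in]) = -76.0 × 1 / 61.5 = -1.2358.
[out]/[in] = 10^(-1.2358) = 0.05811.
[in] = 8.67 / 0.05811 = 149.2 mmol/L.

149 mmol/L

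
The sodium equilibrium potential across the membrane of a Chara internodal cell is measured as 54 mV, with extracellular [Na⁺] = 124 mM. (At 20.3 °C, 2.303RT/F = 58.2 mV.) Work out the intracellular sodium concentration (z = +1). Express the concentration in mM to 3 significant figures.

14.6 mM

Nernst: E = (58.2/1) · log₁₀([out]/[in]), so log₁₀([out]/[in]) = 54.0 × 1 / 58.2 = 0.9278.
[out]/[in] = 10^(0.9278) = 8.469.
[in] = 124 / 8.469 = 14.64 mM.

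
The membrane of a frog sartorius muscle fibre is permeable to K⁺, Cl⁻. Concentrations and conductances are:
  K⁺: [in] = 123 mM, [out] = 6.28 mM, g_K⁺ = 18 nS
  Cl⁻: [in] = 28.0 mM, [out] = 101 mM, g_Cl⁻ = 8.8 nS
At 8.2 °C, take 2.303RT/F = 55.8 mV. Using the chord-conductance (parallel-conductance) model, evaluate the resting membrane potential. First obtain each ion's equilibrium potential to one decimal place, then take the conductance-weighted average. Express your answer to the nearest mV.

-59 mV

E_K⁺ = (55.8/1)·log₁₀(6.28/123) = -72.1 mV
E_Cl⁻ = (55.8/-1)·log₁₀(101/28.0) = -31.1 mV
Vm = (Σ gᵢEᵢ)/(Σ gᵢ) = (18·-72.1 + 8.8·-31.1) / (18 + 8.8)
= -1571.48 / 26.8 = -58.64 mV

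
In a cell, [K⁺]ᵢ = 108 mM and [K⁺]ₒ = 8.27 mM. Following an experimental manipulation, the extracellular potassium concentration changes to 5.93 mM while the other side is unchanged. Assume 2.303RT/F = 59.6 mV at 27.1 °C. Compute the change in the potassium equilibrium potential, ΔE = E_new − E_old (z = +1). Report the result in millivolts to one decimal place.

E_old = (59.6/1)·log₁₀(8.27/108) = -66.51 mV
E_new = (59.6/1)·log₁₀(5.93/108) = -75.12 mV
ΔE = -75.12 − (-66.51) = -8.61 mV

-8.6 mV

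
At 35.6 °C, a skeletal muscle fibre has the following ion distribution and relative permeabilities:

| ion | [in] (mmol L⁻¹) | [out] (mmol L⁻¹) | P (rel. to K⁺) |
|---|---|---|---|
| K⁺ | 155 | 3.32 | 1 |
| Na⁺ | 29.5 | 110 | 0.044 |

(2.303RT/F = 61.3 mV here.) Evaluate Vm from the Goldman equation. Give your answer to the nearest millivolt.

-79 mV

Vm = 61.3 · log₁₀[(Σ P·[cation]ₒ + Σ P·[anion]ᵢ) / (Σ P·[cation]ᵢ + Σ P·[anion]ₒ)]
Numerator = 1×3.32 + 0.044×110 = 8.16
Denominator = 1×155 + 0.044×29.5 = 156.3
Vm = 61.3 · log₁₀(0.052208) = 61.3 × (-1.2823) = -78.60 mV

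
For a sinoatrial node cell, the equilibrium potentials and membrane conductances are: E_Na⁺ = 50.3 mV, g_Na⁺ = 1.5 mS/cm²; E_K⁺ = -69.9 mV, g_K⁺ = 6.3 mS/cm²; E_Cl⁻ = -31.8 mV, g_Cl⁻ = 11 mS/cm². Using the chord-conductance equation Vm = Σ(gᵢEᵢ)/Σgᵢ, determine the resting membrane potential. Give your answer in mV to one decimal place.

Σ gᵢEᵢ = 1.5·(50.3) + 6.3·(-69.9) + 11·(-31.8) = -714.72
Σ gᵢ = 1.5 + 6.3 + 11 = 18.8
Vm = -714.72 / 18.8 = -38.02 mV

-38.0 mV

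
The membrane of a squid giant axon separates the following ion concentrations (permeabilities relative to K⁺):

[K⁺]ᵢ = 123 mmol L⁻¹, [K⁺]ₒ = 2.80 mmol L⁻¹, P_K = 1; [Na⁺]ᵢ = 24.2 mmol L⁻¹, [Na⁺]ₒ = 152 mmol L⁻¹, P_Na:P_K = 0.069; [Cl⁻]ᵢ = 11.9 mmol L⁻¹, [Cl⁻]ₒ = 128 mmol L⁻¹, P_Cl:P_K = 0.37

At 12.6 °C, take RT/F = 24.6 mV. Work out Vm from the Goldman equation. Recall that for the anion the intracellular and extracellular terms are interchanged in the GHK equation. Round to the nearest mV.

Vm = 24.6 · ln[(Σ P·[cation]ₒ + Σ P·[anion]ᵢ) / (Σ P·[cation]ᵢ + Σ P·[anion]ₒ)]
Numerator = 1×2.80 + 0.069×152 + 0.37×11.9 = 17.69
Denominator = 1×123 + 0.069×24.2 + 0.37×128 = 172
Vm = 24.6 · ln(0.10284) = 24.6 × (-2.2746) = -55.96 mV

-56 mV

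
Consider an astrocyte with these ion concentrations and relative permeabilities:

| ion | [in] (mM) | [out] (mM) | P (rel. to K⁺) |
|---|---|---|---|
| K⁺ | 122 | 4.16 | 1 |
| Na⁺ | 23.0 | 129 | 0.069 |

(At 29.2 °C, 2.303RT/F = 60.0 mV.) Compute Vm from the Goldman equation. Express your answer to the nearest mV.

Vm = 60.0 · log₁₀[(Σ P·[cation]ₒ + Σ P·[anion]ᵢ) / (Σ P·[cation]ᵢ + Σ P·[anion]ₒ)]
Numerator = 1×4.16 + 0.069×129 = 13.06
Denominator = 1×122 + 0.069×23.0 = 123.6
Vm = 60.0 · log₁₀(0.10568) = 60.0 × (-0.9760) = -58.56 mV

-59 mV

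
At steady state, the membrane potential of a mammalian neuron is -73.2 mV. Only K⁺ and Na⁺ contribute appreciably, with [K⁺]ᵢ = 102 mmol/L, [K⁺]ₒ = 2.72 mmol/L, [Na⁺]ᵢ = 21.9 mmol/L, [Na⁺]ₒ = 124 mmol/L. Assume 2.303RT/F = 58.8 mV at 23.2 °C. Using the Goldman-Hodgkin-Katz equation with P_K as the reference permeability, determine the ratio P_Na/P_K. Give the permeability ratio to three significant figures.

0.0251

Let α = P_Na/P_K. GHK: Vm = 58.8·log₁₀[(Kₒ + α·Naₒ)/(Kᵢ + α·Naᵢ)].
10^(Vm/58.8) = 10^(-73.2/58.8) = 0.056899
So 0.056899·(Kᵢ + α·Naᵢ) = Kₒ + α·Naₒ → α = (0.056899·102.0 − 2.72) / (124.0 − 0.056899·21.9)
α = (5.804 − 2.72) / (124.0 − 1.246) = 3.084/122.8 = 0.02512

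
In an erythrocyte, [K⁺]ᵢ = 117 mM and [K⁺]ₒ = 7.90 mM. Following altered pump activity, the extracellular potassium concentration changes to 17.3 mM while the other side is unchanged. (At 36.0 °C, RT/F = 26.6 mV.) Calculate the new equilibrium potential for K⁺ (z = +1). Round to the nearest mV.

-51 mV

After the shift: [K⁺]_out = 17.3, [K⁺]_in = 117 mM.
E_new = (26.6/1)·ln(17.3/117) = 26.60 · (-1.9115) = -50.85 mV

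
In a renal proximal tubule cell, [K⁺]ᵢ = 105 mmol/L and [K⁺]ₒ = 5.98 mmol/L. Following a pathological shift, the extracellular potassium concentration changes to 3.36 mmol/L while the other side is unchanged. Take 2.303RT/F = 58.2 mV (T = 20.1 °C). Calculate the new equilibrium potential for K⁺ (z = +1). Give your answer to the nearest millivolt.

After the shift: [K⁺]_out = 3.36, [K⁺]_in = 105 mmol/L.
E_new = (58.2/1)·log₁₀(3.36/105) = 58.20 · (-1.4949) = -87.00 mV

-87 mV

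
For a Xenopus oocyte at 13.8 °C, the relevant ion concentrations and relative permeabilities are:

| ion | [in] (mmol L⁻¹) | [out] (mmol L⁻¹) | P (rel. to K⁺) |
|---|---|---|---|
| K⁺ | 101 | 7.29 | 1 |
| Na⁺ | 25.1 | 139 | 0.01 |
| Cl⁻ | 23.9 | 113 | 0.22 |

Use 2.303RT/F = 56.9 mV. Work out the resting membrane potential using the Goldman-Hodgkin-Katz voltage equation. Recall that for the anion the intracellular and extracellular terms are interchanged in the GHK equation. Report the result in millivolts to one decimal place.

Vm = 56.9 · log₁₀[(Σ P·[cation]ₒ + Σ P·[anion]ᵢ) / (Σ P·[cation]ᵢ + Σ P·[anion]ₒ)]
Numerator = 1×7.29 + 0.01×139 + 0.22×23.9 = 13.94
Denominator = 1×101 + 0.01×25.1 + 0.22×113 = 126.1
Vm = 56.9 · log₁₀(0.11052) = 56.9 × (-0.9566) = -54.43 mV

-54.4 mV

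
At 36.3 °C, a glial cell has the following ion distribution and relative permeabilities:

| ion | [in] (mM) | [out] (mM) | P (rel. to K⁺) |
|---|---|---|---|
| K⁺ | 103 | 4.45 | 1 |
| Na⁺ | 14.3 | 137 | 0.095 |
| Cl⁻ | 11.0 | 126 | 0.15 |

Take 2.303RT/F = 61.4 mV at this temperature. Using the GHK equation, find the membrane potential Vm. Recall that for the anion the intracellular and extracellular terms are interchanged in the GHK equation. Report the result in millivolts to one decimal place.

Vm = 61.4 · log₁₀[(Σ P·[cation]ₒ + Σ P·[anion]ᵢ) / (Σ P·[cation]ᵢ + Σ P·[anion]ₒ)]
Numerator = 1×4.45 + 0.095×137 + 0.15×11.0 = 19.11
Denominator = 1×103 + 0.095×14.3 + 0.15×126 = 123.3
Vm = 61.4 · log₁₀(0.15508) = 61.4 × (-0.8094) = -49.70 mV

-49.7 mV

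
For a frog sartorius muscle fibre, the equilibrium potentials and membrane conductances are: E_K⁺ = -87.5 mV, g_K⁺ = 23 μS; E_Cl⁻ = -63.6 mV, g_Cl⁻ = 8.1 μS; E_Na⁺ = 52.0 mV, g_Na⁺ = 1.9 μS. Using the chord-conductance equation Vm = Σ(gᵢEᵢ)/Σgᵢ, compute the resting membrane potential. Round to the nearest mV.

Σ gᵢEᵢ = 23·(-87.5) + 8.1·(-63.6) + 1.9·(52.0) = -2428.86
Σ gᵢ = 23 + 8.1 + 1.9 = 33
Vm = -2428.86 / 33 = -73.60 mV

-74 mV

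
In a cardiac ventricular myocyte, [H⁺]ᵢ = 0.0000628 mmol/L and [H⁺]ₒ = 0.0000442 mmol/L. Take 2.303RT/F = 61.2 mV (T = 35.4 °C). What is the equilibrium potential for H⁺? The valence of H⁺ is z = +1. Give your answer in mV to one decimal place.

-9.3 mV

E = (61.2/z) · log₁₀([H⁺]_out/[H⁺]_in) with z = +1.
= (61.2/1) · log₁₀(0.0000442/0.0000628) = 61.20 · log₁₀(0.7038)
= 61.20 · (-0.1525) = -9.34 mV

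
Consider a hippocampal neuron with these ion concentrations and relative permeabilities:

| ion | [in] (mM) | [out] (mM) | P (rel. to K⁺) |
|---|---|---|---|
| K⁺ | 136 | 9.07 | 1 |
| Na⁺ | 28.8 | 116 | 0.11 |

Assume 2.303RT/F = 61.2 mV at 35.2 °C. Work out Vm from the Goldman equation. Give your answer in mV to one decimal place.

Vm = 61.2 · log₁₀[(Σ P·[cation]ₒ + Σ P·[anion]ᵢ) / (Σ P·[cation]ᵢ + Σ P·[anion]ₒ)]
Numerator = 1×9.07 + 0.11×116 = 21.83
Denominator = 1×136 + 0.11×28.8 = 139.2
Vm = 61.2 · log₁₀(0.15686) = 61.2 × (-0.8045) = -49.23 mV

-49.2 mV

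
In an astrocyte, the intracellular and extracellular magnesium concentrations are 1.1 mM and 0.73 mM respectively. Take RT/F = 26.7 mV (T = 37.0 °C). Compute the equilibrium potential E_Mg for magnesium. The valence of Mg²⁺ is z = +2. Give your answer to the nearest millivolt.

-5 mV

E = (26.7/z) · ln([Mg²⁺]_out/[Mg²⁺]_in) with z = +2.
= (26.7/2) · ln(0.73/1.1) = 13.35 · ln(0.6636)
= 13.35 · (-0.4100) = -5.47 mV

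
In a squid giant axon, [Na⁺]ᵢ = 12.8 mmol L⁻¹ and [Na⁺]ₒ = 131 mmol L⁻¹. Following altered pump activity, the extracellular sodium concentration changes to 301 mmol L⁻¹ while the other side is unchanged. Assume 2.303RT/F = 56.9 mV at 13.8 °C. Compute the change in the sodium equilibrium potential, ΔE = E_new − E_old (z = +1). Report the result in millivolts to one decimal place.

20.6 mV

E_old = (56.9/1)·log₁₀(131/12.8) = 57.47 mV
E_new = (56.9/1)·log₁₀(301/12.8) = 78.03 mV
ΔE = 78.03 − (57.47) = 20.56 mV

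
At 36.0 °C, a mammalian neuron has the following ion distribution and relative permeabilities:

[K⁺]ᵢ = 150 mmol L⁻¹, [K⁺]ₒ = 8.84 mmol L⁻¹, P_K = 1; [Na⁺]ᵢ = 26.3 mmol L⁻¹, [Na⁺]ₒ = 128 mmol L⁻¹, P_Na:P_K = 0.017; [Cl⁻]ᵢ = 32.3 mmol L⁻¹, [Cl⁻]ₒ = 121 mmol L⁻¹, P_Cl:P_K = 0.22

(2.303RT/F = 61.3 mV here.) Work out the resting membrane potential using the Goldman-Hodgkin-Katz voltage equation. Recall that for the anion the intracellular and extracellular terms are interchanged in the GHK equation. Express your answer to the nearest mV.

-61 mV

Vm = 61.3 · log₁₀[(Σ P·[cation]ₒ + Σ P·[anion]ᵢ) / (Σ P·[cation]ᵢ + Σ P·[anion]ₒ)]
Numerator = 1×8.84 + 0.017×128 + 0.22×32.3 = 18.12
Denominator = 1×150 + 0.017×26.3 + 0.22×121 = 177.1
Vm = 61.3 · log₁₀(0.10235) = 61.3 × (-0.9899) = -60.68 mV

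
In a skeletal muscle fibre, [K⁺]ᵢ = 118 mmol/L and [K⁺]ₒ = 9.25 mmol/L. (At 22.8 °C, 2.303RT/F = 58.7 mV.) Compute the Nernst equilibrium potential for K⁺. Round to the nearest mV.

-65 mV

E = (58.7/z) · log₁₀([K⁺]_out/[K⁺]_in) with z = +1.
= (58.7/1) · log₁₀(9.25/118) = 58.70 · log₁₀(0.07839)
= 58.70 · (-1.1057) = -64.91 mV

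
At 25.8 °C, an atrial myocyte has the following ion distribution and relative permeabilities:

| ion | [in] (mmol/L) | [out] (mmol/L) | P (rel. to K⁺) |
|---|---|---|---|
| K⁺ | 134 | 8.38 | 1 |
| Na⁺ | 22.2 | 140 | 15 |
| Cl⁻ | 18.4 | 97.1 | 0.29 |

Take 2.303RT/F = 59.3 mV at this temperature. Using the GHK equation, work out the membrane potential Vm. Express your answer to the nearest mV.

37 mV

Vm = 59.3 · log₁₀[(Σ P·[cation]ₒ + Σ P·[anion]ᵢ) / (Σ P·[cation]ᵢ + Σ P·[anion]ₒ)]
Numerator = 1×8.38 + 15×140 + 0.29×18.4 = 2114
Denominator = 1×134 + 15×22.2 + 0.29×97.1 = 495.2
Vm = 59.3 · log₁₀(4.2688) = 59.3 × (0.6303) = 37.38 mV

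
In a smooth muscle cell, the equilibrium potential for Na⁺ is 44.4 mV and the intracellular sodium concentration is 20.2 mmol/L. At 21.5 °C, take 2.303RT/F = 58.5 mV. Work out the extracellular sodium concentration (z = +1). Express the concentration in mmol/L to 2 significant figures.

Nernst: E = (58.5/1) · log₁₀([out]/[in]), so log₁₀([out]/[in]) = 44.4 × 1 / 58.5 = 0.7590.
[out]/[in] = 10^(0.7590) = 5.741.
[out] = 5.741 × 20.2 = 116 mmol/L.

120 mmol/L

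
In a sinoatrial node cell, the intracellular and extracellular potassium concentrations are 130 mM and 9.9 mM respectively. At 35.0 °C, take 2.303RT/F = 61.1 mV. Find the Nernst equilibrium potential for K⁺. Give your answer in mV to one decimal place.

E = (61.1/z) · log₁₀([K⁺]_out/[K⁺]_in) with z = +1.
= (61.1/1) · log₁₀(9.9/130) = 61.10 · log₁₀(0.07615)
= 61.10 · (-1.1183) = -68.33 mV

-68.3 mV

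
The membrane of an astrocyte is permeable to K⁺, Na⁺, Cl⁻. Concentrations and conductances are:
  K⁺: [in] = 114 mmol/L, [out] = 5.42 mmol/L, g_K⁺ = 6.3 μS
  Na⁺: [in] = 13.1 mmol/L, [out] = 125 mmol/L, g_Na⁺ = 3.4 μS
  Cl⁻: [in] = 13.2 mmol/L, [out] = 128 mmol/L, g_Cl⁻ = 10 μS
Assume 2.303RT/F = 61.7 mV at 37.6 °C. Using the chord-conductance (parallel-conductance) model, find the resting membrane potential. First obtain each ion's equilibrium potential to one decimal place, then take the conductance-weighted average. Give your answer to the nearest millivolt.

-47 mV

E_K⁺ = (61.7/1)·log₁₀(5.42/114) = -81.6 mV
E_Na⁺ = (61.7/1)·log₁₀(125/13.1) = 60.4 mV
E_Cl⁻ = (61.7/-1)·log₁₀(128/13.2) = -60.9 mV
Vm = (Σ gᵢEᵢ)/(Σ gᵢ) = (6.3·-81.6 + 3.4·60.4 + 10·-60.9) / (6.3 + 3.4 + 10)
= -917.72 / 19.7 = -46.58 mV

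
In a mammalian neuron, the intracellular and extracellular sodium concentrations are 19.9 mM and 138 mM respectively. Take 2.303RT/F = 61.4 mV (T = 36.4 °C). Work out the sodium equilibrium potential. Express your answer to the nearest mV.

E = (61.4/z) · log₁₀([Na⁺]_out/[Na⁺]_in) with z = +1.
= (61.4/1) · log₁₀(138/19.9) = 61.40 · log₁₀(6.935)
= 61.40 · (0.8410) = 51.64 mV

52 mV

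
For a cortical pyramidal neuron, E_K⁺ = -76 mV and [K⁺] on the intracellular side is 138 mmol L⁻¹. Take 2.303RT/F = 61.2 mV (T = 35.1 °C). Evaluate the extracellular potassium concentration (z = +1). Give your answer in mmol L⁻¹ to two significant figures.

Nernst: E = (61.2/1) · log₁₀([out]/[in]), so log₁₀([out]/[in]) = -76.0 × 1 / 61.2 = -1.2418.
[out]/[in] = 10^(-1.2418) = 0.0573.
[out] = 0.0573 × 138 = 7.908 mmol L⁻¹.

7.9 mmol L⁻¹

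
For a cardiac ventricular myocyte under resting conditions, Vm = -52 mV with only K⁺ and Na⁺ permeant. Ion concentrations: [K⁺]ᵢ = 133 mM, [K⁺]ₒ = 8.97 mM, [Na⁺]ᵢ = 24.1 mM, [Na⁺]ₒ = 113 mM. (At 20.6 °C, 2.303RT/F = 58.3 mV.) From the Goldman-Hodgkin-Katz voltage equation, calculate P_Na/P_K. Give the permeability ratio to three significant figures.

Let α = P_Na/P_K. GHK: Vm = 58.3·log₁₀[(Kₒ + α·Naₒ)/(Kᵢ + α·Naᵢ)].
10^(Vm/58.3) = 10^(-52.0/58.3) = 0.12825
So 0.12825·(Kᵢ + α·Naᵢ) = Kₒ + α·Naₒ → α = (0.12825·133.0 − 8.97) / (113.0 − 0.12825·24.1)
α = (17.06 − 8.97) / (113.0 − 3.091) = 8.087/109.9 = 0.07358

0.0736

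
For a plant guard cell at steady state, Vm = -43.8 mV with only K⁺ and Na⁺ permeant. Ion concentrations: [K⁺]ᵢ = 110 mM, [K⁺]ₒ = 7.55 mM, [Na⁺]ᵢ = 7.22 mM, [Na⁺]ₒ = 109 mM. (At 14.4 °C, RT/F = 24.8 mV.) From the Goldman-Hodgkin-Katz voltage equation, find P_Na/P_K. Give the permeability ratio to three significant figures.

Let α = P_Na/P_K. GHK: Vm = 24.8·ln[(Kₒ + α·Naₒ)/(Kᵢ + α·Naᵢ)].
e^(Vm/24.8) = e^(-43.8/24.8) = 0.17099
So 0.17099·(Kᵢ + α·Naᵢ) = Kₒ + α·Naₒ → α = (0.17099·110.0 − 7.55) / (109.0 − 0.17099·7.22)
α = (18.81 − 7.55) / (109.0 − 1.235) = 11.26/107.8 = 0.1045

0.104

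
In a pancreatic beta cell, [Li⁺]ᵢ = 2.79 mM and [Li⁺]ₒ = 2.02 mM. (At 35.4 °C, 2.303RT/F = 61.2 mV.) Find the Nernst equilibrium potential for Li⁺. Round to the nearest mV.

E = (61.2/z) · log₁₀([Li⁺]_out/[Li⁺]_in) with z = +1.
= (61.2/1) · log₁₀(2.02/2.79) = 61.20 · log₁₀(0.724)
= 61.20 · (-0.1403) = -8.58 mV

-9 mV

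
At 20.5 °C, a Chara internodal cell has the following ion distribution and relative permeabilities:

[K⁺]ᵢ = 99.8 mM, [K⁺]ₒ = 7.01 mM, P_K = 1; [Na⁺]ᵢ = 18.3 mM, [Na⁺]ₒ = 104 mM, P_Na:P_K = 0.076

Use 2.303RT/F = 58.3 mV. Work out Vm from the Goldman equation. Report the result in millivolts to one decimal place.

Vm = 58.3 · log₁₀[(Σ P·[cation]ₒ + Σ P·[anion]ᵢ) / (Σ P·[cation]ᵢ + Σ P·[anion]ₒ)]
Numerator = 1×7.01 + 0.076×104 = 14.91
Denominator = 1×99.8 + 0.076×18.3 = 101.2
Vm = 58.3 · log₁₀(0.14738) = 58.3 × (-0.8315) = -48.48 mV

-48.5 mV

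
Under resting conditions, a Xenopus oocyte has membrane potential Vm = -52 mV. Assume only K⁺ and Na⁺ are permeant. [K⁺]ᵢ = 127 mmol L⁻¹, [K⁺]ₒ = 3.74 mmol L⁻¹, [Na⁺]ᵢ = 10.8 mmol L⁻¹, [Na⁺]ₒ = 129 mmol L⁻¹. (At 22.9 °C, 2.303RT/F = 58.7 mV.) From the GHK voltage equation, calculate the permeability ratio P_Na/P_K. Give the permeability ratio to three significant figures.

0.100

Let α = P_Na/P_K. GHK: Vm = 58.7·log₁₀[(Kₒ + α·Naₒ)/(Kᵢ + α·Naᵢ)].
10^(Vm/58.7) = 10^(-52.0/58.7) = 0.13006
So 0.13006·(Kᵢ + α·Naᵢ) = Kₒ + α·Naₒ → α = (0.13006·127.0 − 3.74) / (129.0 − 0.13006·10.8)
α = (16.52 − 3.74) / (129.0 − 1.405) = 12.78/127.6 = 0.1001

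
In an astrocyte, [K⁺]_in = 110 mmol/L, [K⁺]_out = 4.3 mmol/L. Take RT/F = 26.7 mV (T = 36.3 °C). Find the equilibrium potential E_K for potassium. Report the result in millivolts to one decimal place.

-86.6 mV

E = (26.7/z) · ln([K⁺]_out/[K⁺]_in) with z = +1.
= (26.7/1) · ln(4.3/110) = 26.70 · ln(0.03909)
= 26.70 · (-3.2419) = -86.56 mV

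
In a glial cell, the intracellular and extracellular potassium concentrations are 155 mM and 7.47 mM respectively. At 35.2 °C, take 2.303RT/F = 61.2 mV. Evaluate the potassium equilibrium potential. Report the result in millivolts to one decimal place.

E = (61.2/z) · log₁₀([K⁺]_out/[K⁺]_in) with z = +1.
= (61.2/1) · log₁₀(7.47/155) = 61.20 · log₁₀(0.04819)
= 61.20 · (-1.3170) = -80.60 mV

-80.6 mV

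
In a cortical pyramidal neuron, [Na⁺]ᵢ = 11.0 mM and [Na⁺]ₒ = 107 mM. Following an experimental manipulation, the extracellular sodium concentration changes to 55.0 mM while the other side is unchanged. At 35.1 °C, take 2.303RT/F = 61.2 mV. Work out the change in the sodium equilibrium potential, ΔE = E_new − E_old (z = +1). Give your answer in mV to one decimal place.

-17.7 mV

E_old = (61.2/1)·log₁₀(107/11.0) = 60.47 mV
E_new = (61.2/1)·log₁₀(55.0/11.0) = 42.78 mV
ΔE = 42.78 − (60.47) = -17.69 mV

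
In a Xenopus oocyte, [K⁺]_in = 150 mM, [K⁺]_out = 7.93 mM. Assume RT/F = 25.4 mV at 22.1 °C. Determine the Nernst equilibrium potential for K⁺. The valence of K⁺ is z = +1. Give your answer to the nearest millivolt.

-75 mV

E = (25.4/z) · ln([K⁺]_out/[K⁺]_in) with z = +1.
= (25.4/1) · ln(7.93/150) = 25.40 · ln(0.05287)
= 25.40 · (-2.9400) = -74.68 mV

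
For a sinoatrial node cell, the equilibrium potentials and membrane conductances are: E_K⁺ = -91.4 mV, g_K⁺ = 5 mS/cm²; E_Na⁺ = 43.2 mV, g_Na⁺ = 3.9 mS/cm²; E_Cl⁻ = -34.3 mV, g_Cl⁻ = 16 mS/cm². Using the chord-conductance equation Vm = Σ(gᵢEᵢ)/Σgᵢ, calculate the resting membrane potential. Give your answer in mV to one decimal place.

-33.6 mV

Σ gᵢEᵢ = 5·(-91.4) + 3.9·(43.2) + 16·(-34.3) = -837.32
Σ gᵢ = 5 + 3.9 + 16 = 24.9
Vm = -837.32 / 24.9 = -33.63 mV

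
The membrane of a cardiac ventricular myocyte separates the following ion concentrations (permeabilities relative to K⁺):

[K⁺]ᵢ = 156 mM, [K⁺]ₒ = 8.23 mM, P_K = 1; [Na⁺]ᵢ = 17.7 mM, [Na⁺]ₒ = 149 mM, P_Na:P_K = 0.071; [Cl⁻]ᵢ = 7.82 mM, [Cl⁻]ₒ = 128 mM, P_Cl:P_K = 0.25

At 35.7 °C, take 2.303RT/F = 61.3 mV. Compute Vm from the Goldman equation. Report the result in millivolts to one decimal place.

Vm = 61.3 · log₁₀[(Σ P·[cation]ₒ + Σ P·[anion]ᵢ) / (Σ P·[cation]ᵢ + Σ P·[anion]ₒ)]
Numerator = 1×8.23 + 0.071×149 + 0.25×7.82 = 20.76
Denominator = 1×156 + 0.071×17.7 + 0.25×128 = 189.3
Vm = 61.3 · log₁₀(0.10971) = 61.3 × (-0.9597) = -58.83 mV

-58.8 mV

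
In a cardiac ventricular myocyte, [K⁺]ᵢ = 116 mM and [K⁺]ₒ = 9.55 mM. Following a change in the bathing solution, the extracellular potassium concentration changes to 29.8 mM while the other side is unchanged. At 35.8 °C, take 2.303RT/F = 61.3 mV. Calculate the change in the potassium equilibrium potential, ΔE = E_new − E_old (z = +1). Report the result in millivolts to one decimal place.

E_old = (61.3/1)·log₁₀(9.55/116) = -66.48 mV
E_new = (61.3/1)·log₁₀(29.8/116) = -36.18 mV
ΔE = -36.18 − (-66.48) = 30.30 mV

30.3 mV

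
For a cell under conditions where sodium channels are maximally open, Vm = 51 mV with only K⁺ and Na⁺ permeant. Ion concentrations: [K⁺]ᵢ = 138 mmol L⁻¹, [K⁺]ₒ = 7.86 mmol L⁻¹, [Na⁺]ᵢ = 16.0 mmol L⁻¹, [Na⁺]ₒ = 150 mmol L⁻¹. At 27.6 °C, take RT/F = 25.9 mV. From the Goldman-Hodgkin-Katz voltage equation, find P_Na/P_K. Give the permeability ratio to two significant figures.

Let α = P_Na/P_K. GHK: Vm = 25.9·ln[(Kₒ + α·Naₒ)/(Kᵢ + α·Naᵢ)].
e^(Vm/25.9) = e^(51.0/25.9) = 7.1643
So 7.1643·(Kᵢ + α·Naᵢ) = Kₒ + α·Naₒ → α = (7.1643·138.0 − 7.86) / (150.0 − 7.1643·16.0)
α = (988.7 − 7.86) / (150.0 − 114.6) = 980.8/35.37 = 27.73

28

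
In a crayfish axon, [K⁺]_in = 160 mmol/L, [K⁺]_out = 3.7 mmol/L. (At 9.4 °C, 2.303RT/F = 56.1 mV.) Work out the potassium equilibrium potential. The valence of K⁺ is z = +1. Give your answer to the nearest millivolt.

-92 mV

E = (56.1/z) · log₁₀([K⁺]_out/[K⁺]_in) with z = +1.
= (56.1/1) · log₁₀(3.7/160) = 56.10 · log₁₀(0.02312)
= 56.10 · (-1.6359) = -91.78 mV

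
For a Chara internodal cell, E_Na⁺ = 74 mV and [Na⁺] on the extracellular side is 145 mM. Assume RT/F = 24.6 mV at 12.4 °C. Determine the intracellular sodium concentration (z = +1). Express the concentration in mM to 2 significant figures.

Nernst: E = (24.6/1) · ln([out]/[in]), so ln([out]/[in]) = 74.0 × 1 / 24.6 = 3.0081.
[out]/[in] = e^(3.0081) = 20.25.
[in] = 145 / 20.25 = 7.161 mM.

7.2 mM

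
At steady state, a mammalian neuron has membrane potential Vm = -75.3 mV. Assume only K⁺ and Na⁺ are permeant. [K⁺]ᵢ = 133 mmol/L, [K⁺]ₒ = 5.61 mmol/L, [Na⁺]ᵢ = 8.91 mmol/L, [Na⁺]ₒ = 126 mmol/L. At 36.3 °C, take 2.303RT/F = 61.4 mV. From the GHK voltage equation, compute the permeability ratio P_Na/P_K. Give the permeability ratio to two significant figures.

0.018

Let α = P_Na/P_K. GHK: Vm = 61.4·log₁₀[(Kₒ + α·Naₒ)/(Kᵢ + α·Naᵢ)].
10^(Vm/61.4) = 10^(-75.3/61.4) = 0.059377
So 0.059377·(Kᵢ + α·Naᵢ) = Kₒ + α·Naₒ → α = (0.059377·133.0 − 5.61) / (126.0 − 0.059377·8.91)
α = (7.897 − 5.61) / (126.0 − 0.529) = 2.287/125.5 = 0.01823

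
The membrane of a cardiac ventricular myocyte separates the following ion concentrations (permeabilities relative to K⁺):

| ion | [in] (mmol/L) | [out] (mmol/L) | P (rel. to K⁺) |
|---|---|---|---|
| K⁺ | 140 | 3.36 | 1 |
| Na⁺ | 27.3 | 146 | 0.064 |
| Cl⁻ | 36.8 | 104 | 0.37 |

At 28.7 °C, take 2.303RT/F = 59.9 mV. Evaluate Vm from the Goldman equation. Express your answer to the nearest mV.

Vm = 59.9 · log₁₀[(Σ P·[cation]ₒ + Σ P·[anion]ᵢ) / (Σ P·[cation]ᵢ + Σ P·[anion]ₒ)]
Numerator = 1×3.36 + 0.064×146 + 0.37×36.8 = 26.32
Denominator = 1×140 + 0.064×27.3 + 0.37×104 = 180.2
Vm = 59.9 · log₁₀(0.14604) = 59.9 × (-0.8355) = -50.05 mV

-50 mV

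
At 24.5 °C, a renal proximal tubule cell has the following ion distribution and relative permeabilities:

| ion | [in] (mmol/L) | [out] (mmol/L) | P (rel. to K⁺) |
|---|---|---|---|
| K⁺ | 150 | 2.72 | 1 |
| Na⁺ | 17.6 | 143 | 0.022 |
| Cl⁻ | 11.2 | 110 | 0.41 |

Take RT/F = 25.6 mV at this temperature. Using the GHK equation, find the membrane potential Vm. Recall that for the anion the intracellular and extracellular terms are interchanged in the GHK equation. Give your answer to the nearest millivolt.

Vm = 25.6 · ln[(Σ P·[cation]ₒ + Σ P·[anion]ᵢ) / (Σ P·[cation]ᵢ + Σ P·[anion]ₒ)]
Numerator = 1×2.72 + 0.022×143 + 0.41×11.2 = 10.46
Denominator = 1×150 + 0.022×17.6 + 0.41×110 = 195.5
Vm = 25.6 · ln(0.053497) = 25.6 × (-2.9281) = -74.96 mV

-75 mV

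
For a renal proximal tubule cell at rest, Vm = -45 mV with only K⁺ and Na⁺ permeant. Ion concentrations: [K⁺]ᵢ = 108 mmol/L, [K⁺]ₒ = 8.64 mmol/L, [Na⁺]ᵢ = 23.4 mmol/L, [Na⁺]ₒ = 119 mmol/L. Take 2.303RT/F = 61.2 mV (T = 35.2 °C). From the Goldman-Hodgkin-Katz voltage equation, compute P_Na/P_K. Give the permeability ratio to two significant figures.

0.098

Let α = P_Na/P_K. GHK: Vm = 61.2·log₁₀[(Kₒ + α·Naₒ)/(Kᵢ + α·Naᵢ)].
10^(Vm/61.2) = 10^(-45.0/61.2) = 0.18395
So 0.18395·(Kᵢ + α·Naᵢ) = Kₒ + α·Naₒ → α = (0.18395·108.0 − 8.64) / (119.0 − 0.18395·23.4)
α = (19.87 − 8.64) / (119.0 − 4.304) = 11.23/114.7 = 0.09788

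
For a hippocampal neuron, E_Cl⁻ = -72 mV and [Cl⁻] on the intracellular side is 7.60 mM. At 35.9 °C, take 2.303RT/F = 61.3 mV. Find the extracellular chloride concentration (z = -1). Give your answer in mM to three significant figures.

Nernst: E = (61.3/-1) · log₁₀([out]/[in]), so log₁₀([out]/[in]) = -72.0 × -1 / 61.3 = 1.1746.
[out]/[in] = 10^(1.1746) = 14.95.
[out] = 14.95 × 7.60 = 113.6 mM.

114 mM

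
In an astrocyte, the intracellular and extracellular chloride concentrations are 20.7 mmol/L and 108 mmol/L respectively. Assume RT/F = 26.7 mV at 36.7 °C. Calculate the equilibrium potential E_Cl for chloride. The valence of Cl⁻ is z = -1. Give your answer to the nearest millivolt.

E = (26.7/z) · ln([Cl⁻]_out/[Cl⁻]_in) with z = -1.
For an anion, dividing by z = -1 reverses the sign.
= (26.7/-1) · ln(108/20.7) = -26.70 · ln(5.217)
= -26.70 · (1.6520) = -44.11 mV

-44 mV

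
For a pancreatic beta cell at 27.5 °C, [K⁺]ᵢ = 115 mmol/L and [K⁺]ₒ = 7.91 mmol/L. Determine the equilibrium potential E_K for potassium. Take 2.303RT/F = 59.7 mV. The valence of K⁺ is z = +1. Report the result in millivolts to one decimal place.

-69.4 mV

E = (59.7/z) · log₁₀([K⁺]_out/[K⁺]_in) with z = +1.
= (59.7/1) · log₁₀(7.91/115) = 59.70 · log₁₀(0.06878)
= 59.70 · (-1.1625) = -69.40 mV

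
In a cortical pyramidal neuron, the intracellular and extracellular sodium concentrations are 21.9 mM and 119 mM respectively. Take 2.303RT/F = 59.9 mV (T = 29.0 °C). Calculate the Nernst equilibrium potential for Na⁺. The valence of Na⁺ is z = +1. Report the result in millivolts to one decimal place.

E = (59.9/z) · log₁₀([Na⁺]_out/[Na⁺]_in) with z = +1.
= (59.9/1) · log₁₀(119/21.9) = 59.90 · log₁₀(5.434)
= 59.90 · (0.7351) = 44.03 mV

44.0 mV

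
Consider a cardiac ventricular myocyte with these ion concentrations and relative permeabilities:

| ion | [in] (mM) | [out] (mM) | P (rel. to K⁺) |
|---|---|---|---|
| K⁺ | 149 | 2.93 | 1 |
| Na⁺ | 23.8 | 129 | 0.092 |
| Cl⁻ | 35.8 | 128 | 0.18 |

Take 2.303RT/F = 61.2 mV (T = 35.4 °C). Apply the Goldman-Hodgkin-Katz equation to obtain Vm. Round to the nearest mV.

-56 mV

Vm = 61.2 · log₁₀[(Σ P·[cation]ₒ + Σ P·[anion]ᵢ) / (Σ P·[cation]ᵢ + Σ P·[anion]ₒ)]
Numerator = 1×2.93 + 0.092×129 + 0.18×35.8 = 21.24
Denominator = 1×149 + 0.092×23.8 + 0.18×128 = 174.2
Vm = 61.2 · log₁₀(0.12192) = 61.2 × (-0.9139) = -55.93 mV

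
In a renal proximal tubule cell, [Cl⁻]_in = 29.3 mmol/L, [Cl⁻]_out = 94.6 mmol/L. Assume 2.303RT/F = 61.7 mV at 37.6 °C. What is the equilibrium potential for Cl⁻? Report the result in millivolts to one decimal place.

-31.4 mV

E = (61.7/z) · log₁₀([Cl⁻]_out/[Cl⁻]_in) with z = -1.
For an anion, dividing by z = -1 reverses the sign.
= (61.7/-1) · log₁₀(94.6/29.3) = -61.70 · log₁₀(3.229)
= -61.70 · (0.5090) = -31.41 mV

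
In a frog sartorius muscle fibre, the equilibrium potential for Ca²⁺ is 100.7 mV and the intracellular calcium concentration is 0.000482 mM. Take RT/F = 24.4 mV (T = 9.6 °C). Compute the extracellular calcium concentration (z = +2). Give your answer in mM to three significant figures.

Nernst: E = (24.4/2) · ln([out]/[in]), so ln([out]/[in]) = 100.7 × 2 / 24.4 = 8.2541.
[out]/[in] = e^(8.2541) = 3843.
[out] = 3843 × 0.000482 = 1.852 mM.

1.85 mM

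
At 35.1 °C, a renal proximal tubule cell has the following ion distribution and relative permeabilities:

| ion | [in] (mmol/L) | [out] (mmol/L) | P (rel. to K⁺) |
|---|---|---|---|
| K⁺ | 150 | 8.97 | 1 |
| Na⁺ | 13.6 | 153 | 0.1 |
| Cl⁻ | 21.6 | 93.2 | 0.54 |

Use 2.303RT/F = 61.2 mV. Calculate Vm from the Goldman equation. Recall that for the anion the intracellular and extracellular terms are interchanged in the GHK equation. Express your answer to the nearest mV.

Vm = 61.2 · log₁₀[(Σ P·[cation]ₒ + Σ P·[anion]ᵢ) / (Σ P·[cation]ᵢ + Σ P·[anion]ₒ)]
Numerator = 1×8.97 + 0.1×153 + 0.54×21.6 = 35.93
Denominator = 1×150 + 0.1×13.6 + 0.54×93.2 = 201.7
Vm = 61.2 · log₁₀(0.17817) = 61.2 × (-0.7492) = -45.85 mV

-46 mV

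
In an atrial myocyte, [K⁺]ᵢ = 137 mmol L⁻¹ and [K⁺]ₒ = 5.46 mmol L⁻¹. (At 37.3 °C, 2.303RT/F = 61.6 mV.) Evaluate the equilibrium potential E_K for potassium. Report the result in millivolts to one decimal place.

E = (61.6/z) · log₁₀([K⁺]_out/[K⁺]_in) with z = +1.
= (61.6/1) · log₁₀(5.46/137) = 61.60 · log₁₀(0.03985)
= 61.60 · (-1.3995) = -86.21 mV

-86.2 mV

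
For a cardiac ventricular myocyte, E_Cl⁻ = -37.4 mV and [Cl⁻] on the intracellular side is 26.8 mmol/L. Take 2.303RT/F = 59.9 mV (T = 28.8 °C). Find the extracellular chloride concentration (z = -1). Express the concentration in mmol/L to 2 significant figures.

Nernst: E = (59.9/-1) · log₁₀([out]/[in]), so log₁₀([out]/[in]) = -37.4 × -1 / 59.9 = 0.6244.
[out]/[in] = 10^(0.6244) = 4.211.
[out] = 4.211 × 26.8 = 112.9 mmol/L.

110 mmol/L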